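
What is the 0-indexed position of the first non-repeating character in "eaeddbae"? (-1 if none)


Input: eaeddbae
Character frequencies:
  'a': 2
  'b': 1
  'd': 2
  'e': 3
Scanning left to right for freq == 1:
  Position 0 ('e'): freq=3, skip
  Position 1 ('a'): freq=2, skip
  Position 2 ('e'): freq=3, skip
  Position 3 ('d'): freq=2, skip
  Position 4 ('d'): freq=2, skip
  Position 5 ('b'): unique! => answer = 5

5


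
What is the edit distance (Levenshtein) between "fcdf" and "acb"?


Computing edit distance: "fcdf" -> "acb"
DP table:
           a    c    b
      0    1    2    3
  f   1    1    2    3
  c   2    2    1    2
  d   3    3    2    2
  f   4    4    3    3
Edit distance = dp[4][3] = 3

3


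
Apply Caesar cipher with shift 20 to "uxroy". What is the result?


Caesar cipher: shift "uxroy" by 20
  'u' (pos 20) + 20 = pos 14 = 'o'
  'x' (pos 23) + 20 = pos 17 = 'r'
  'r' (pos 17) + 20 = pos 11 = 'l'
  'o' (pos 14) + 20 = pos 8 = 'i'
  'y' (pos 24) + 20 = pos 18 = 's'
Result: orlis

orlis


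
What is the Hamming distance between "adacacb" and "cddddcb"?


Comparing "adacacb" and "cddddcb" position by position:
  Position 0: 'a' vs 'c' => differ
  Position 1: 'd' vs 'd' => same
  Position 2: 'a' vs 'd' => differ
  Position 3: 'c' vs 'd' => differ
  Position 4: 'a' vs 'd' => differ
  Position 5: 'c' vs 'c' => same
  Position 6: 'b' vs 'b' => same
Total differences (Hamming distance): 4

4


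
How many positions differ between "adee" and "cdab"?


Comparing "adee" and "cdab" position by position:
  Position 0: 'a' vs 'c' => DIFFER
  Position 1: 'd' vs 'd' => same
  Position 2: 'e' vs 'a' => DIFFER
  Position 3: 'e' vs 'b' => DIFFER
Positions that differ: 3

3


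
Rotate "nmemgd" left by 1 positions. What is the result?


Input: "nmemgd", rotate left by 1
First 1 characters: "n"
Remaining characters: "memgd"
Concatenate remaining + first: "memgd" + "n" = "memgdn"

memgdn


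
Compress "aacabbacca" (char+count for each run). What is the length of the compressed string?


Input: aacabbacca
Runs:
  'a' x 2 => "a2"
  'c' x 1 => "c1"
  'a' x 1 => "a1"
  'b' x 2 => "b2"
  'a' x 1 => "a1"
  'c' x 2 => "c2"
  'a' x 1 => "a1"
Compressed: "a2c1a1b2a1c2a1"
Compressed length: 14

14


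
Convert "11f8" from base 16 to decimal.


Input: "11f8" in base 16
Positional expansion:
  Digit '1' (value 1) x 16^3 = 4096
  Digit '1' (value 1) x 16^2 = 256
  Digit 'f' (value 15) x 16^1 = 240
  Digit '8' (value 8) x 16^0 = 8
Sum = 4600

4600


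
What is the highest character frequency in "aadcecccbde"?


Input: aadcecccbde
Character counts:
  'a': 2
  'b': 1
  'c': 4
  'd': 2
  'e': 2
Maximum frequency: 4

4


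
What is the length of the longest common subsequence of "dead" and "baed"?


LCS of "dead" and "baed"
DP table:
           b    a    e    d
      0    0    0    0    0
  d   0    0    0    0    1
  e   0    0    0    1    1
  a   0    0    1    1    1
  d   0    0    1    1    2
LCS length = dp[4][4] = 2

2


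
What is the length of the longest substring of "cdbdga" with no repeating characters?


Input: "cdbdga"
Sliding window (track last position of each char):
  Position 0 ('c'): window [0,0] length 1 -- new best
  Position 1 ('d'): window [0,1] length 2 -- new best
  Position 2 ('b'): window [0,2] length 3 -- new best
  Position 3 ('d'): repeat (last at 1), move window start to 2
  Position 3 ('d'): window [2,3] length 2
  Position 4 ('g'): window [2,4] length 3
  Position 5 ('a'): window [2,5] length 4 -- new best
Longest substring with no repeats: "bdga" with length 4

4


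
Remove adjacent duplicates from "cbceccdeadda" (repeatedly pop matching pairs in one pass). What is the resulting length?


Input: cbceccdeadda
Stack-based adjacent duplicate removal:
  Read 'c': push. Stack: c
  Read 'b': push. Stack: cb
  Read 'c': push. Stack: cbc
  Read 'e': push. Stack: cbce
  Read 'c': push. Stack: cbcec
  Read 'c': matches stack top 'c' => pop. Stack: cbce
  Read 'd': push. Stack: cbced
  Read 'e': push. Stack: cbcede
  Read 'a': push. Stack: cbcedea
  Read 'd': push. Stack: cbcedead
  Read 'd': matches stack top 'd' => pop. Stack: cbcedea
  Read 'a': matches stack top 'a' => pop. Stack: cbcede
Final stack: "cbcede" (length 6)

6


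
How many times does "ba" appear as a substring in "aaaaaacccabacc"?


Searching for "ba" in "aaaaaacccabacc"
Scanning each position:
  Position 0: "aa" => no
  Position 1: "aa" => no
  Position 2: "aa" => no
  Position 3: "aa" => no
  Position 4: "aa" => no
  Position 5: "ac" => no
  Position 6: "cc" => no
  Position 7: "cc" => no
  Position 8: "ca" => no
  Position 9: "ab" => no
  Position 10: "ba" => MATCH
  Position 11: "ac" => no
  Position 12: "cc" => no
Total occurrences: 1

1


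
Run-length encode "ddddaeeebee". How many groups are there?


Input: ddddaeeebee
Scanning for consecutive runs:
  Group 1: 'd' x 4 (positions 0-3)
  Group 2: 'a' x 1 (positions 4-4)
  Group 3: 'e' x 3 (positions 5-7)
  Group 4: 'b' x 1 (positions 8-8)
  Group 5: 'e' x 2 (positions 9-10)
Total groups: 5

5


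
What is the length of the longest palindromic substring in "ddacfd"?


Input: "ddacfd"
Checking substrings for palindromes:
  [0:2] "dd" (len 2) => palindrome
Longest palindromic substring: "dd" with length 2

2


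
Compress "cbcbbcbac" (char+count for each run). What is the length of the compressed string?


Input: cbcbbcbac
Runs:
  'c' x 1 => "c1"
  'b' x 1 => "b1"
  'c' x 1 => "c1"
  'b' x 2 => "b2"
  'c' x 1 => "c1"
  'b' x 1 => "b1"
  'a' x 1 => "a1"
  'c' x 1 => "c1"
Compressed: "c1b1c1b2c1b1a1c1"
Compressed length: 16

16


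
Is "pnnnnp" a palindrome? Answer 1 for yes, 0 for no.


Input: pnnnnp
Reversed: pnnnnp
  Compare pos 0 ('p') with pos 5 ('p'): match
  Compare pos 1 ('n') with pos 4 ('n'): match
  Compare pos 2 ('n') with pos 3 ('n'): match
Result: palindrome

1


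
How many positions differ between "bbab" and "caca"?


Comparing "bbab" and "caca" position by position:
  Position 0: 'b' vs 'c' => DIFFER
  Position 1: 'b' vs 'a' => DIFFER
  Position 2: 'a' vs 'c' => DIFFER
  Position 3: 'b' vs 'a' => DIFFER
Positions that differ: 4

4


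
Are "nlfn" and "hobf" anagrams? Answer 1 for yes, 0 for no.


Strings: "nlfn", "hobf"
Sorted first:  flnn
Sorted second: bfho
Differ at position 0: 'f' vs 'b' => not anagrams

0


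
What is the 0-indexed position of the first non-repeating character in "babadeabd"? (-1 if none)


Input: babadeabd
Character frequencies:
  'a': 3
  'b': 3
  'd': 2
  'e': 1
Scanning left to right for freq == 1:
  Position 0 ('b'): freq=3, skip
  Position 1 ('a'): freq=3, skip
  Position 2 ('b'): freq=3, skip
  Position 3 ('a'): freq=3, skip
  Position 4 ('d'): freq=2, skip
  Position 5 ('e'): unique! => answer = 5

5


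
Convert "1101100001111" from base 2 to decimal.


Input: "1101100001111" in base 2
Positional expansion:
  Digit '1' (value 1) x 2^12 = 4096
  Digit '1' (value 1) x 2^11 = 2048
  Digit '0' (value 0) x 2^10 = 0
  Digit '1' (value 1) x 2^9 = 512
  Digit '1' (value 1) x 2^8 = 256
  Digit '0' (value 0) x 2^7 = 0
  Digit '0' (value 0) x 2^6 = 0
  Digit '0' (value 0) x 2^5 = 0
  Digit '0' (value 0) x 2^4 = 0
  Digit '1' (value 1) x 2^3 = 8
  Digit '1' (value 1) x 2^2 = 4
  Digit '1' (value 1) x 2^1 = 2
  Digit '1' (value 1) x 2^0 = 1
Sum = 6927

6927


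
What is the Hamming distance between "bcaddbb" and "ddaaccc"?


Comparing "bcaddbb" and "ddaaccc" position by position:
  Position 0: 'b' vs 'd' => differ
  Position 1: 'c' vs 'd' => differ
  Position 2: 'a' vs 'a' => same
  Position 3: 'd' vs 'a' => differ
  Position 4: 'd' vs 'c' => differ
  Position 5: 'b' vs 'c' => differ
  Position 6: 'b' vs 'c' => differ
Total differences (Hamming distance): 6

6


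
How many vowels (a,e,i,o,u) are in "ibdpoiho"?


Input: ibdpoiho
Checking each character:
  'i' at position 0: vowel (running total: 1)
  'b' at position 1: consonant
  'd' at position 2: consonant
  'p' at position 3: consonant
  'o' at position 4: vowel (running total: 2)
  'i' at position 5: vowel (running total: 3)
  'h' at position 6: consonant
  'o' at position 7: vowel (running total: 4)
Total vowels: 4

4


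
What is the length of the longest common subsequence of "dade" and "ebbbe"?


LCS of "dade" and "ebbbe"
DP table:
           e    b    b    b    e
      0    0    0    0    0    0
  d   0    0    0    0    0    0
  a   0    0    0    0    0    0
  d   0    0    0    0    0    0
  e   0    1    1    1    1    1
LCS length = dp[4][5] = 1

1


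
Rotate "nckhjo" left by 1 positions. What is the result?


Input: "nckhjo", rotate left by 1
First 1 characters: "n"
Remaining characters: "ckhjo"
Concatenate remaining + first: "ckhjo" + "n" = "ckhjon"

ckhjon


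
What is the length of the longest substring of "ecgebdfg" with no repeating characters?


Input: "ecgebdfg"
Sliding window (track last position of each char):
  Position 0 ('e'): window [0,0] length 1 -- new best
  Position 1 ('c'): window [0,1] length 2 -- new best
  Position 2 ('g'): window [0,2] length 3 -- new best
  Position 3 ('e'): repeat (last at 0), move window start to 1
  Position 3 ('e'): window [1,3] length 3
  Position 4 ('b'): window [1,4] length 4 -- new best
  Position 5 ('d'): window [1,5] length 5 -- new best
  Position 6 ('f'): window [1,6] length 6 -- new best
  Position 7 ('g'): repeat (last at 2), move window start to 3
  Position 7 ('g'): window [3,7] length 5
Longest substring with no repeats: "cgebdf" with length 6

6


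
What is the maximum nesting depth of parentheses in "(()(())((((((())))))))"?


Input: "(()(())((((((())))))))"
Tracking depth:
  Position 0 '(': depth becomes 1
  Position 1 '(': depth becomes 2
  Position 2 ')': depth becomes 1
  Position 3 '(': depth becomes 2
  Position 4 '(': depth becomes 3
  Position 5 ')': depth becomes 2
  Position 6 ')': depth becomes 1
  Position 7 '(': depth becomes 2
  Position 8 '(': depth becomes 3
  Position 9 '(': depth becomes 4
  Position 10 '(': depth becomes 5
  Position 11 '(': depth becomes 6
  Position 12 '(': depth becomes 7
  Position 13 '(': depth becomes 8
  Position 14 ')': depth becomes 7
  Position 15 ')': depth becomes 6
  Position 16 ')': depth becomes 5
  Position 17 ')': depth becomes 4
  Position 18 ')': depth becomes 3
  Position 19 ')': depth becomes 2
  Position 20 ')': depth becomes 1
  Position 21 ')': depth becomes 0
Maximum depth reached: 8

8


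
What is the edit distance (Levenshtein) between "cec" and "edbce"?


Computing edit distance: "cec" -> "edbce"
DP table:
           e    d    b    c    e
      0    1    2    3    4    5
  c   1    1    2    3    3    4
  e   2    1    2    3    4    3
  c   3    2    2    3    3    4
Edit distance = dp[3][5] = 4

4


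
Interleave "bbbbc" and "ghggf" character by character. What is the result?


Interleaving "bbbbc" and "ghggf":
  Position 0: 'b' from first, 'g' from second => "bg"
  Position 1: 'b' from first, 'h' from second => "bh"
  Position 2: 'b' from first, 'g' from second => "bg"
  Position 3: 'b' from first, 'g' from second => "bg"
  Position 4: 'c' from first, 'f' from second => "cf"
Result: bgbhbgbgcf

bgbhbgbgcf


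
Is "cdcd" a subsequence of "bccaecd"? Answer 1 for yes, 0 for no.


Check if "cdcd" is a subsequence of "bccaecd"
Greedy scan:
  Position 0 ('b'): no match needed
  Position 1 ('c'): matches sub[0] = 'c'
  Position 2 ('c'): no match needed
  Position 3 ('a'): no match needed
  Position 4 ('e'): no match needed
  Position 5 ('c'): no match needed
  Position 6 ('d'): matches sub[1] = 'd'
Only matched 2/4 characters => not a subsequence

0


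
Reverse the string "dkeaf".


Input: dkeaf
Reading characters right to left:
  Position 4: 'f'
  Position 3: 'a'
  Position 2: 'e'
  Position 1: 'k'
  Position 0: 'd'
Reversed: faekd

faekd


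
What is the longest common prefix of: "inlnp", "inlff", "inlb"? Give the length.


Words: inlnp, inlff, inlb
  Position 0: all 'i' => match
  Position 1: all 'n' => match
  Position 2: all 'l' => match
  Position 3: ('n', 'f', 'b') => mismatch, stop
LCP = "inl" (length 3)

3


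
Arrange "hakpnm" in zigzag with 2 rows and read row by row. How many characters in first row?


Zigzag "hakpnm" into 2 rows:
Placing characters:
  'h' => row 0
  'a' => row 1
  'k' => row 0
  'p' => row 1
  'n' => row 0
  'm' => row 1
Rows:
  Row 0: "hkn"
  Row 1: "apm"
First row length: 3

3


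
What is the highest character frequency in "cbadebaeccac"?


Input: cbadebaeccac
Character counts:
  'a': 3
  'b': 2
  'c': 4
  'd': 1
  'e': 2
Maximum frequency: 4

4


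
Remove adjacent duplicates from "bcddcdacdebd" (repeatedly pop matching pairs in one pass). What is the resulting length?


Input: bcddcdacdebd
Stack-based adjacent duplicate removal:
  Read 'b': push. Stack: b
  Read 'c': push. Stack: bc
  Read 'd': push. Stack: bcd
  Read 'd': matches stack top 'd' => pop. Stack: bc
  Read 'c': matches stack top 'c' => pop. Stack: b
  Read 'd': push. Stack: bd
  Read 'a': push. Stack: bda
  Read 'c': push. Stack: bdac
  Read 'd': push. Stack: bdacd
  Read 'e': push. Stack: bdacde
  Read 'b': push. Stack: bdacdeb
  Read 'd': push. Stack: bdacdebd
Final stack: "bdacdebd" (length 8)

8


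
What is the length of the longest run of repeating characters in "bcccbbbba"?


Input: "bcccbbbba"
Scanning for longest run:
  Position 1 ('c'): new char, reset run to 1
  Position 2 ('c'): continues run of 'c', length=2
  Position 3 ('c'): continues run of 'c', length=3
  Position 4 ('b'): new char, reset run to 1
  Position 5 ('b'): continues run of 'b', length=2
  Position 6 ('b'): continues run of 'b', length=3
  Position 7 ('b'): continues run of 'b', length=4
  Position 8 ('a'): new char, reset run to 1
Longest run: 'b' with length 4

4


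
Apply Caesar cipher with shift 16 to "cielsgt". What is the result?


Caesar cipher: shift "cielsgt" by 16
  'c' (pos 2) + 16 = pos 18 = 's'
  'i' (pos 8) + 16 = pos 24 = 'y'
  'e' (pos 4) + 16 = pos 20 = 'u'
  'l' (pos 11) + 16 = pos 1 = 'b'
  's' (pos 18) + 16 = pos 8 = 'i'
  'g' (pos 6) + 16 = pos 22 = 'w'
  't' (pos 19) + 16 = pos 9 = 'j'
Result: syubiwj

syubiwj


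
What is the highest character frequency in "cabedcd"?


Input: cabedcd
Character counts:
  'a': 1
  'b': 1
  'c': 2
  'd': 2
  'e': 1
Maximum frequency: 2

2


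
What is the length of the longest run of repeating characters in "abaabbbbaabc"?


Input: "abaabbbbaabc"
Scanning for longest run:
  Position 1 ('b'): new char, reset run to 1
  Position 2 ('a'): new char, reset run to 1
  Position 3 ('a'): continues run of 'a', length=2
  Position 4 ('b'): new char, reset run to 1
  Position 5 ('b'): continues run of 'b', length=2
  Position 6 ('b'): continues run of 'b', length=3
  Position 7 ('b'): continues run of 'b', length=4
  Position 8 ('a'): new char, reset run to 1
  Position 9 ('a'): continues run of 'a', length=2
  Position 10 ('b'): new char, reset run to 1
  Position 11 ('c'): new char, reset run to 1
Longest run: 'b' with length 4

4


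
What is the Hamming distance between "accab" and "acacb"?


Comparing "accab" and "acacb" position by position:
  Position 0: 'a' vs 'a' => same
  Position 1: 'c' vs 'c' => same
  Position 2: 'c' vs 'a' => differ
  Position 3: 'a' vs 'c' => differ
  Position 4: 'b' vs 'b' => same
Total differences (Hamming distance): 2

2


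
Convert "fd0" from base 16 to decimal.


Input: "fd0" in base 16
Positional expansion:
  Digit 'f' (value 15) x 16^2 = 3840
  Digit 'd' (value 13) x 16^1 = 208
  Digit '0' (value 0) x 16^0 = 0
Sum = 4048

4048


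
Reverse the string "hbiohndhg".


Input: hbiohndhg
Reading characters right to left:
  Position 8: 'g'
  Position 7: 'h'
  Position 6: 'd'
  Position 5: 'n'
  Position 4: 'h'
  Position 3: 'o'
  Position 2: 'i'
  Position 1: 'b'
  Position 0: 'h'
Reversed: ghdnhoibh

ghdnhoibh


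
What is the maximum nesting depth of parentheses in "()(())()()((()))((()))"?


Input: "()(())()()((()))((()))"
Tracking depth:
  Position 0 '(': depth becomes 1
  Position 1 ')': depth becomes 0
  Position 2 '(': depth becomes 1
  Position 3 '(': depth becomes 2
  Position 4 ')': depth becomes 1
  Position 5 ')': depth becomes 0
  Position 6 '(': depth becomes 1
  Position 7 ')': depth becomes 0
  Position 8 '(': depth becomes 1
  Position 9 ')': depth becomes 0
  Position 10 '(': depth becomes 1
  Position 11 '(': depth becomes 2
  Position 12 '(': depth becomes 3
  Position 13 ')': depth becomes 2
  Position 14 ')': depth becomes 1
  Position 15 ')': depth becomes 0
  Position 16 '(': depth becomes 1
  Position 17 '(': depth becomes 2
  Position 18 '(': depth becomes 3
  Position 19 ')': depth becomes 2
  Position 20 ')': depth becomes 1
  Position 21 ')': depth becomes 0
Maximum depth reached: 3

3


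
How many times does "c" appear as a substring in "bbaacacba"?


Searching for "c" in "bbaacacba"
Scanning each position:
  Position 0: "b" => no
  Position 1: "b" => no
  Position 2: "a" => no
  Position 3: "a" => no
  Position 4: "c" => MATCH
  Position 5: "a" => no
  Position 6: "c" => MATCH
  Position 7: "b" => no
  Position 8: "a" => no
Total occurrences: 2

2


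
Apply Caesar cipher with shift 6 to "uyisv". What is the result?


Caesar cipher: shift "uyisv" by 6
  'u' (pos 20) + 6 = pos 0 = 'a'
  'y' (pos 24) + 6 = pos 4 = 'e'
  'i' (pos 8) + 6 = pos 14 = 'o'
  's' (pos 18) + 6 = pos 24 = 'y'
  'v' (pos 21) + 6 = pos 1 = 'b'
Result: aeoyb

aeoyb


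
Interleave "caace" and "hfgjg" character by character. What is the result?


Interleaving "caace" and "hfgjg":
  Position 0: 'c' from first, 'h' from second => "ch"
  Position 1: 'a' from first, 'f' from second => "af"
  Position 2: 'a' from first, 'g' from second => "ag"
  Position 3: 'c' from first, 'j' from second => "cj"
  Position 4: 'e' from first, 'g' from second => "eg"
Result: chafagcjeg

chafagcjeg


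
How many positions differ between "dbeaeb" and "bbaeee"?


Comparing "dbeaeb" and "bbaeee" position by position:
  Position 0: 'd' vs 'b' => DIFFER
  Position 1: 'b' vs 'b' => same
  Position 2: 'e' vs 'a' => DIFFER
  Position 3: 'a' vs 'e' => DIFFER
  Position 4: 'e' vs 'e' => same
  Position 5: 'b' vs 'e' => DIFFER
Positions that differ: 4

4


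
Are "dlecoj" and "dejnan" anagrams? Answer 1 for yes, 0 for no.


Strings: "dlecoj", "dejnan"
Sorted first:  cdejlo
Sorted second: adejnn
Differ at position 0: 'c' vs 'a' => not anagrams

0


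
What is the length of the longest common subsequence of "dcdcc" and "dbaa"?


LCS of "dcdcc" and "dbaa"
DP table:
           d    b    a    a
      0    0    0    0    0
  d   0    1    1    1    1
  c   0    1    1    1    1
  d   0    1    1    1    1
  c   0    1    1    1    1
  c   0    1    1    1    1
LCS length = dp[5][4] = 1

1


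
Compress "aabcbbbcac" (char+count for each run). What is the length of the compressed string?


Input: aabcbbbcac
Runs:
  'a' x 2 => "a2"
  'b' x 1 => "b1"
  'c' x 1 => "c1"
  'b' x 3 => "b3"
  'c' x 1 => "c1"
  'a' x 1 => "a1"
  'c' x 1 => "c1"
Compressed: "a2b1c1b3c1a1c1"
Compressed length: 14

14


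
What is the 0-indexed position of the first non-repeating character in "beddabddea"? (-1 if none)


Input: beddabddea
Character frequencies:
  'a': 2
  'b': 2
  'd': 4
  'e': 2
Scanning left to right for freq == 1:
  Position 0 ('b'): freq=2, skip
  Position 1 ('e'): freq=2, skip
  Position 2 ('d'): freq=4, skip
  Position 3 ('d'): freq=4, skip
  Position 4 ('a'): freq=2, skip
  Position 5 ('b'): freq=2, skip
  Position 6 ('d'): freq=4, skip
  Position 7 ('d'): freq=4, skip
  Position 8 ('e'): freq=2, skip
  Position 9 ('a'): freq=2, skip
  No unique character found => answer = -1

-1


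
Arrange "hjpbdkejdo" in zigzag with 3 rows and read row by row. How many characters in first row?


Zigzag "hjpbdkejdo" into 3 rows:
Placing characters:
  'h' => row 0
  'j' => row 1
  'p' => row 2
  'b' => row 1
  'd' => row 0
  'k' => row 1
  'e' => row 2
  'j' => row 1
  'd' => row 0
  'o' => row 1
Rows:
  Row 0: "hdd"
  Row 1: "jbkjo"
  Row 2: "pe"
First row length: 3

3


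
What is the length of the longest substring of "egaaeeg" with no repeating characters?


Input: "egaaeeg"
Sliding window (track last position of each char):
  Position 0 ('e'): window [0,0] length 1 -- new best
  Position 1 ('g'): window [0,1] length 2 -- new best
  Position 2 ('a'): window [0,2] length 3 -- new best
  Position 3 ('a'): repeat (last at 2), move window start to 3
  Position 3 ('a'): window [3,3] length 1
  Position 4 ('e'): window [3,4] length 2
  Position 5 ('e'): repeat (last at 4), move window start to 5
  Position 5 ('e'): window [5,5] length 1
  Position 6 ('g'): window [5,6] length 2
Longest substring with no repeats: "ega" with length 3

3


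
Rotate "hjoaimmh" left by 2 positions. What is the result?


Input: "hjoaimmh", rotate left by 2
First 2 characters: "hj"
Remaining characters: "oaimmh"
Concatenate remaining + first: "oaimmh" + "hj" = "oaimmhhj"

oaimmhhj


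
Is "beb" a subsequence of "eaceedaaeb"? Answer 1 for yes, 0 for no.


Check if "beb" is a subsequence of "eaceedaaeb"
Greedy scan:
  Position 0 ('e'): no match needed
  Position 1 ('a'): no match needed
  Position 2 ('c'): no match needed
  Position 3 ('e'): no match needed
  Position 4 ('e'): no match needed
  Position 5 ('d'): no match needed
  Position 6 ('a'): no match needed
  Position 7 ('a'): no match needed
  Position 8 ('e'): no match needed
  Position 9 ('b'): matches sub[0] = 'b'
Only matched 1/3 characters => not a subsequence

0


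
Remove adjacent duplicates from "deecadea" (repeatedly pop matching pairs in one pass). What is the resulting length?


Input: deecadea
Stack-based adjacent duplicate removal:
  Read 'd': push. Stack: d
  Read 'e': push. Stack: de
  Read 'e': matches stack top 'e' => pop. Stack: d
  Read 'c': push. Stack: dc
  Read 'a': push. Stack: dca
  Read 'd': push. Stack: dcad
  Read 'e': push. Stack: dcade
  Read 'a': push. Stack: dcadea
Final stack: "dcadea" (length 6)

6


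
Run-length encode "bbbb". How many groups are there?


Input: bbbb
Scanning for consecutive runs:
  Group 1: 'b' x 4 (positions 0-3)
Total groups: 1

1


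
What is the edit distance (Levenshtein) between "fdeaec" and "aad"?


Computing edit distance: "fdeaec" -> "aad"
DP table:
           a    a    d
      0    1    2    3
  f   1    1    2    3
  d   2    2    2    2
  e   3    3    3    3
  a   4    3    3    4
  e   5    4    4    4
  c   6    5    5    5
Edit distance = dp[6][3] = 5

5


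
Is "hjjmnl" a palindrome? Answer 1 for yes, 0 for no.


Input: hjjmnl
Reversed: lnmjjh
  Compare pos 0 ('h') with pos 5 ('l'): MISMATCH
  Compare pos 1 ('j') with pos 4 ('n'): MISMATCH
  Compare pos 2 ('j') with pos 3 ('m'): MISMATCH
Result: not a palindrome

0


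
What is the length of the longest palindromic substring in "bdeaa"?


Input: "bdeaa"
Checking substrings for palindromes:
  [3:5] "aa" (len 2) => palindrome
Longest palindromic substring: "aa" with length 2

2


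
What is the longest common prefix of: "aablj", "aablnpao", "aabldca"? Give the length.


Words: aablj, aablnpao, aabldca
  Position 0: all 'a' => match
  Position 1: all 'a' => match
  Position 2: all 'b' => match
  Position 3: all 'l' => match
  Position 4: ('j', 'n', 'd') => mismatch, stop
LCP = "aabl" (length 4)

4


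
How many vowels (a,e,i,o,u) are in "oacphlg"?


Input: oacphlg
Checking each character:
  'o' at position 0: vowel (running total: 1)
  'a' at position 1: vowel (running total: 2)
  'c' at position 2: consonant
  'p' at position 3: consonant
  'h' at position 4: consonant
  'l' at position 5: consonant
  'g' at position 6: consonant
Total vowels: 2

2


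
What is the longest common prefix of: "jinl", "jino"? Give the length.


Words: jinl, jino
  Position 0: all 'j' => match
  Position 1: all 'i' => match
  Position 2: all 'n' => match
  Position 3: ('l', 'o') => mismatch, stop
LCP = "jin" (length 3)

3


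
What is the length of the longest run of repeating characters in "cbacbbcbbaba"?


Input: "cbacbbcbbaba"
Scanning for longest run:
  Position 1 ('b'): new char, reset run to 1
  Position 2 ('a'): new char, reset run to 1
  Position 3 ('c'): new char, reset run to 1
  Position 4 ('b'): new char, reset run to 1
  Position 5 ('b'): continues run of 'b', length=2
  Position 6 ('c'): new char, reset run to 1
  Position 7 ('b'): new char, reset run to 1
  Position 8 ('b'): continues run of 'b', length=2
  Position 9 ('a'): new char, reset run to 1
  Position 10 ('b'): new char, reset run to 1
  Position 11 ('a'): new char, reset run to 1
Longest run: 'b' with length 2

2


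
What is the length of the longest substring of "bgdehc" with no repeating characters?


Input: "bgdehc"
Sliding window (track last position of each char):
  Position 0 ('b'): window [0,0] length 1 -- new best
  Position 1 ('g'): window [0,1] length 2 -- new best
  Position 2 ('d'): window [0,2] length 3 -- new best
  Position 3 ('e'): window [0,3] length 4 -- new best
  Position 4 ('h'): window [0,4] length 5 -- new best
  Position 5 ('c'): window [0,5] length 6 -- new best
Longest substring with no repeats: "bgdehc" with length 6

6


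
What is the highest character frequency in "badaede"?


Input: badaede
Character counts:
  'a': 2
  'b': 1
  'd': 2
  'e': 2
Maximum frequency: 2

2


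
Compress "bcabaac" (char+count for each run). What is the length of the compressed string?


Input: bcabaac
Runs:
  'b' x 1 => "b1"
  'c' x 1 => "c1"
  'a' x 1 => "a1"
  'b' x 1 => "b1"
  'a' x 2 => "a2"
  'c' x 1 => "c1"
Compressed: "b1c1a1b1a2c1"
Compressed length: 12

12


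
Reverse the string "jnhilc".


Input: jnhilc
Reading characters right to left:
  Position 5: 'c'
  Position 4: 'l'
  Position 3: 'i'
  Position 2: 'h'
  Position 1: 'n'
  Position 0: 'j'
Reversed: clihnj

clihnj


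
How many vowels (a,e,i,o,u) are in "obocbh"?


Input: obocbh
Checking each character:
  'o' at position 0: vowel (running total: 1)
  'b' at position 1: consonant
  'o' at position 2: vowel (running total: 2)
  'c' at position 3: consonant
  'b' at position 4: consonant
  'h' at position 5: consonant
Total vowels: 2

2


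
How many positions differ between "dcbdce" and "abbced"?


Comparing "dcbdce" and "abbced" position by position:
  Position 0: 'd' vs 'a' => DIFFER
  Position 1: 'c' vs 'b' => DIFFER
  Position 2: 'b' vs 'b' => same
  Position 3: 'd' vs 'c' => DIFFER
  Position 4: 'c' vs 'e' => DIFFER
  Position 5: 'e' vs 'd' => DIFFER
Positions that differ: 5

5


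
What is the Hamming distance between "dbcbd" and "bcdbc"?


Comparing "dbcbd" and "bcdbc" position by position:
  Position 0: 'd' vs 'b' => differ
  Position 1: 'b' vs 'c' => differ
  Position 2: 'c' vs 'd' => differ
  Position 3: 'b' vs 'b' => same
  Position 4: 'd' vs 'c' => differ
Total differences (Hamming distance): 4

4


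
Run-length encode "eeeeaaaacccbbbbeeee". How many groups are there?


Input: eeeeaaaacccbbbbeeee
Scanning for consecutive runs:
  Group 1: 'e' x 4 (positions 0-3)
  Group 2: 'a' x 4 (positions 4-7)
  Group 3: 'c' x 3 (positions 8-10)
  Group 4: 'b' x 4 (positions 11-14)
  Group 5: 'e' x 4 (positions 15-18)
Total groups: 5

5


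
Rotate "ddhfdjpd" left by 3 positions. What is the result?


Input: "ddhfdjpd", rotate left by 3
First 3 characters: "ddh"
Remaining characters: "fdjpd"
Concatenate remaining + first: "fdjpd" + "ddh" = "fdjpdddh"

fdjpdddh


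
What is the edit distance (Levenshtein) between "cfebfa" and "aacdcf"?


Computing edit distance: "cfebfa" -> "aacdcf"
DP table:
           a    a    c    d    c    f
      0    1    2    3    4    5    6
  c   1    1    2    2    3    4    5
  f   2    2    2    3    3    4    4
  e   3    3    3    3    4    4    5
  b   4    4    4    4    4    5    5
  f   5    5    5    5    5    5    5
  a   6    5    5    6    6    6    6
Edit distance = dp[6][6] = 6

6


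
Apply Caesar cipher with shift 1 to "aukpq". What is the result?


Caesar cipher: shift "aukpq" by 1
  'a' (pos 0) + 1 = pos 1 = 'b'
  'u' (pos 20) + 1 = pos 21 = 'v'
  'k' (pos 10) + 1 = pos 11 = 'l'
  'p' (pos 15) + 1 = pos 16 = 'q'
  'q' (pos 16) + 1 = pos 17 = 'r'
Result: bvlqr

bvlqr


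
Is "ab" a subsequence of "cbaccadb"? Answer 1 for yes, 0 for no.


Check if "ab" is a subsequence of "cbaccadb"
Greedy scan:
  Position 0 ('c'): no match needed
  Position 1 ('b'): no match needed
  Position 2 ('a'): matches sub[0] = 'a'
  Position 3 ('c'): no match needed
  Position 4 ('c'): no match needed
  Position 5 ('a'): no match needed
  Position 6 ('d'): no match needed
  Position 7 ('b'): matches sub[1] = 'b'
All 2 characters matched => is a subsequence

1


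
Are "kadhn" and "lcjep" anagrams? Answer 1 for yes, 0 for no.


Strings: "kadhn", "lcjep"
Sorted first:  adhkn
Sorted second: cejlp
Differ at position 0: 'a' vs 'c' => not anagrams

0


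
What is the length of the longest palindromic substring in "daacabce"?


Input: "daacabce"
Checking substrings for palindromes:
  [2:5] "aca" (len 3) => palindrome
  [1:3] "aa" (len 2) => palindrome
Longest palindromic substring: "aca" with length 3

3


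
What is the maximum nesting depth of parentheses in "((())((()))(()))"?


Input: "((())((()))(()))"
Tracking depth:
  Position 0 '(': depth becomes 1
  Position 1 '(': depth becomes 2
  Position 2 '(': depth becomes 3
  Position 3 ')': depth becomes 2
  Position 4 ')': depth becomes 1
  Position 5 '(': depth becomes 2
  Position 6 '(': depth becomes 3
  Position 7 '(': depth becomes 4
  Position 8 ')': depth becomes 3
  Position 9 ')': depth becomes 2
  Position 10 ')': depth becomes 1
  Position 11 '(': depth becomes 2
  Position 12 '(': depth becomes 3
  Position 13 ')': depth becomes 2
  Position 14 ')': depth becomes 1
  Position 15 ')': depth becomes 0
Maximum depth reached: 4

4


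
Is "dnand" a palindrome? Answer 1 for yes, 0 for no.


Input: dnand
Reversed: dnand
  Compare pos 0 ('d') with pos 4 ('d'): match
  Compare pos 1 ('n') with pos 3 ('n'): match
Result: palindrome

1


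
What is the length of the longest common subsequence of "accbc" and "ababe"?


LCS of "accbc" and "ababe"
DP table:
           a    b    a    b    e
      0    0    0    0    0    0
  a   0    1    1    1    1    1
  c   0    1    1    1    1    1
  c   0    1    1    1    1    1
  b   0    1    2    2    2    2
  c   0    1    2    2    2    2
LCS length = dp[5][5] = 2

2


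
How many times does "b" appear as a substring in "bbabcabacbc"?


Searching for "b" in "bbabcabacbc"
Scanning each position:
  Position 0: "b" => MATCH
  Position 1: "b" => MATCH
  Position 2: "a" => no
  Position 3: "b" => MATCH
  Position 4: "c" => no
  Position 5: "a" => no
  Position 6: "b" => MATCH
  Position 7: "a" => no
  Position 8: "c" => no
  Position 9: "b" => MATCH
  Position 10: "c" => no
Total occurrences: 5

5


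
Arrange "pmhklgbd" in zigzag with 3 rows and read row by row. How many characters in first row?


Zigzag "pmhklgbd" into 3 rows:
Placing characters:
  'p' => row 0
  'm' => row 1
  'h' => row 2
  'k' => row 1
  'l' => row 0
  'g' => row 1
  'b' => row 2
  'd' => row 1
Rows:
  Row 0: "pl"
  Row 1: "mkgd"
  Row 2: "hb"
First row length: 2

2


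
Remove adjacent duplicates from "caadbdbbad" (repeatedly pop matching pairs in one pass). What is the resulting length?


Input: caadbdbbad
Stack-based adjacent duplicate removal:
  Read 'c': push. Stack: c
  Read 'a': push. Stack: ca
  Read 'a': matches stack top 'a' => pop. Stack: c
  Read 'd': push. Stack: cd
  Read 'b': push. Stack: cdb
  Read 'd': push. Stack: cdbd
  Read 'b': push. Stack: cdbdb
  Read 'b': matches stack top 'b' => pop. Stack: cdbd
  Read 'a': push. Stack: cdbda
  Read 'd': push. Stack: cdbdad
Final stack: "cdbdad" (length 6)

6


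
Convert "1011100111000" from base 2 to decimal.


Input: "1011100111000" in base 2
Positional expansion:
  Digit '1' (value 1) x 2^12 = 4096
  Digit '0' (value 0) x 2^11 = 0
  Digit '1' (value 1) x 2^10 = 1024
  Digit '1' (value 1) x 2^9 = 512
  Digit '1' (value 1) x 2^8 = 256
  Digit '0' (value 0) x 2^7 = 0
  Digit '0' (value 0) x 2^6 = 0
  Digit '1' (value 1) x 2^5 = 32
  Digit '1' (value 1) x 2^4 = 16
  Digit '1' (value 1) x 2^3 = 8
  Digit '0' (value 0) x 2^2 = 0
  Digit '0' (value 0) x 2^1 = 0
  Digit '0' (value 0) x 2^0 = 0
Sum = 5944

5944


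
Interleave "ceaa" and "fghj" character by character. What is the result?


Interleaving "ceaa" and "fghj":
  Position 0: 'c' from first, 'f' from second => "cf"
  Position 1: 'e' from first, 'g' from second => "eg"
  Position 2: 'a' from first, 'h' from second => "ah"
  Position 3: 'a' from first, 'j' from second => "aj"
Result: cfegahaj

cfegahaj


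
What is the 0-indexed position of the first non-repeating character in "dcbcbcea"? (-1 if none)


Input: dcbcbcea
Character frequencies:
  'a': 1
  'b': 2
  'c': 3
  'd': 1
  'e': 1
Scanning left to right for freq == 1:
  Position 0 ('d'): unique! => answer = 0

0


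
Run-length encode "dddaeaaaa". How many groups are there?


Input: dddaeaaaa
Scanning for consecutive runs:
  Group 1: 'd' x 3 (positions 0-2)
  Group 2: 'a' x 1 (positions 3-3)
  Group 3: 'e' x 1 (positions 4-4)
  Group 4: 'a' x 4 (positions 5-8)
Total groups: 4

4


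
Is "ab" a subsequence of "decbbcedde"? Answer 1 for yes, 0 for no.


Check if "ab" is a subsequence of "decbbcedde"
Greedy scan:
  Position 0 ('d'): no match needed
  Position 1 ('e'): no match needed
  Position 2 ('c'): no match needed
  Position 3 ('b'): no match needed
  Position 4 ('b'): no match needed
  Position 5 ('c'): no match needed
  Position 6 ('e'): no match needed
  Position 7 ('d'): no match needed
  Position 8 ('d'): no match needed
  Position 9 ('e'): no match needed
Only matched 0/2 characters => not a subsequence

0


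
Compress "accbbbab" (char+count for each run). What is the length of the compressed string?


Input: accbbbab
Runs:
  'a' x 1 => "a1"
  'c' x 2 => "c2"
  'b' x 3 => "b3"
  'a' x 1 => "a1"
  'b' x 1 => "b1"
Compressed: "a1c2b3a1b1"
Compressed length: 10

10


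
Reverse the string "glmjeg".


Input: glmjeg
Reading characters right to left:
  Position 5: 'g'
  Position 4: 'e'
  Position 3: 'j'
  Position 2: 'm'
  Position 1: 'l'
  Position 0: 'g'
Reversed: gejmlg

gejmlg


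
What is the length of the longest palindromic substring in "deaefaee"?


Input: "deaefaee"
Checking substrings for palindromes:
  [1:4] "eae" (len 3) => palindrome
  [6:8] "ee" (len 2) => palindrome
Longest palindromic substring: "eae" with length 3

3


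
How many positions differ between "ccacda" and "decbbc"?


Comparing "ccacda" and "decbbc" position by position:
  Position 0: 'c' vs 'd' => DIFFER
  Position 1: 'c' vs 'e' => DIFFER
  Position 2: 'a' vs 'c' => DIFFER
  Position 3: 'c' vs 'b' => DIFFER
  Position 4: 'd' vs 'b' => DIFFER
  Position 5: 'a' vs 'c' => DIFFER
Positions that differ: 6

6


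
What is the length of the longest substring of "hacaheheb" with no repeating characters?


Input: "hacaheheb"
Sliding window (track last position of each char):
  Position 0 ('h'): window [0,0] length 1 -- new best
  Position 1 ('a'): window [0,1] length 2 -- new best
  Position 2 ('c'): window [0,2] length 3 -- new best
  Position 3 ('a'): repeat (last at 1), move window start to 2
  Position 3 ('a'): window [2,3] length 2
  Position 4 ('h'): window [2,4] length 3
  Position 5 ('e'): window [2,5] length 4 -- new best
  Position 6 ('h'): repeat (last at 4), move window start to 5
  Position 6 ('h'): window [5,6] length 2
  Position 7 ('e'): repeat (last at 5), move window start to 6
  Position 7 ('e'): window [6,7] length 2
  Position 8 ('b'): window [6,8] length 3
Longest substring with no repeats: "cahe" with length 4

4


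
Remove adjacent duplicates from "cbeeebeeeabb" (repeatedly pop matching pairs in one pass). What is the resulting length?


Input: cbeeebeeeabb
Stack-based adjacent duplicate removal:
  Read 'c': push. Stack: c
  Read 'b': push. Stack: cb
  Read 'e': push. Stack: cbe
  Read 'e': matches stack top 'e' => pop. Stack: cb
  Read 'e': push. Stack: cbe
  Read 'b': push. Stack: cbeb
  Read 'e': push. Stack: cbebe
  Read 'e': matches stack top 'e' => pop. Stack: cbeb
  Read 'e': push. Stack: cbebe
  Read 'a': push. Stack: cbebea
  Read 'b': push. Stack: cbebeab
  Read 'b': matches stack top 'b' => pop. Stack: cbebea
Final stack: "cbebea" (length 6)

6


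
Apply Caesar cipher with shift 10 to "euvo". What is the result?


Caesar cipher: shift "euvo" by 10
  'e' (pos 4) + 10 = pos 14 = 'o'
  'u' (pos 20) + 10 = pos 4 = 'e'
  'v' (pos 21) + 10 = pos 5 = 'f'
  'o' (pos 14) + 10 = pos 24 = 'y'
Result: oefy

oefy


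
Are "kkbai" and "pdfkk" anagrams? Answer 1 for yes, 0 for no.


Strings: "kkbai", "pdfkk"
Sorted first:  abikk
Sorted second: dfkkp
Differ at position 0: 'a' vs 'd' => not anagrams

0


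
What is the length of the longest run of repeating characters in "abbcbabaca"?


Input: "abbcbabaca"
Scanning for longest run:
  Position 1 ('b'): new char, reset run to 1
  Position 2 ('b'): continues run of 'b', length=2
  Position 3 ('c'): new char, reset run to 1
  Position 4 ('b'): new char, reset run to 1
  Position 5 ('a'): new char, reset run to 1
  Position 6 ('b'): new char, reset run to 1
  Position 7 ('a'): new char, reset run to 1
  Position 8 ('c'): new char, reset run to 1
  Position 9 ('a'): new char, reset run to 1
Longest run: 'b' with length 2

2


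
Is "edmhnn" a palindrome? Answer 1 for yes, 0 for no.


Input: edmhnn
Reversed: nnhmde
  Compare pos 0 ('e') with pos 5 ('n'): MISMATCH
  Compare pos 1 ('d') with pos 4 ('n'): MISMATCH
  Compare pos 2 ('m') with pos 3 ('h'): MISMATCH
Result: not a palindrome

0


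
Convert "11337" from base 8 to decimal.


Input: "11337" in base 8
Positional expansion:
  Digit '1' (value 1) x 8^4 = 4096
  Digit '1' (value 1) x 8^3 = 512
  Digit '3' (value 3) x 8^2 = 192
  Digit '3' (value 3) x 8^1 = 24
  Digit '7' (value 7) x 8^0 = 7
Sum = 4831

4831


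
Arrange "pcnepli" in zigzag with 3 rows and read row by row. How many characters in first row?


Zigzag "pcnepli" into 3 rows:
Placing characters:
  'p' => row 0
  'c' => row 1
  'n' => row 2
  'e' => row 1
  'p' => row 0
  'l' => row 1
  'i' => row 2
Rows:
  Row 0: "pp"
  Row 1: "cel"
  Row 2: "ni"
First row length: 2

2


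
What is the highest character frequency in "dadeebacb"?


Input: dadeebacb
Character counts:
  'a': 2
  'b': 2
  'c': 1
  'd': 2
  'e': 2
Maximum frequency: 2

2


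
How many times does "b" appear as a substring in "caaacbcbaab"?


Searching for "b" in "caaacbcbaab"
Scanning each position:
  Position 0: "c" => no
  Position 1: "a" => no
  Position 2: "a" => no
  Position 3: "a" => no
  Position 4: "c" => no
  Position 5: "b" => MATCH
  Position 6: "c" => no
  Position 7: "b" => MATCH
  Position 8: "a" => no
  Position 9: "a" => no
  Position 10: "b" => MATCH
Total occurrences: 3

3


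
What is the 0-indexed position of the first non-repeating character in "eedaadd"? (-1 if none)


Input: eedaadd
Character frequencies:
  'a': 2
  'd': 3
  'e': 2
Scanning left to right for freq == 1:
  Position 0 ('e'): freq=2, skip
  Position 1 ('e'): freq=2, skip
  Position 2 ('d'): freq=3, skip
  Position 3 ('a'): freq=2, skip
  Position 4 ('a'): freq=2, skip
  Position 5 ('d'): freq=3, skip
  Position 6 ('d'): freq=3, skip
  No unique character found => answer = -1

-1


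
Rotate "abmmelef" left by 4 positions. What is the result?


Input: "abmmelef", rotate left by 4
First 4 characters: "abmm"
Remaining characters: "elef"
Concatenate remaining + first: "elef" + "abmm" = "elefabmm"

elefabmm


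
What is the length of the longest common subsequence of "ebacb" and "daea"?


LCS of "ebacb" and "daea"
DP table:
           d    a    e    a
      0    0    0    0    0
  e   0    0    0    1    1
  b   0    0    0    1    1
  a   0    0    1    1    2
  c   0    0    1    1    2
  b   0    0    1    1    2
LCS length = dp[5][4] = 2

2
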